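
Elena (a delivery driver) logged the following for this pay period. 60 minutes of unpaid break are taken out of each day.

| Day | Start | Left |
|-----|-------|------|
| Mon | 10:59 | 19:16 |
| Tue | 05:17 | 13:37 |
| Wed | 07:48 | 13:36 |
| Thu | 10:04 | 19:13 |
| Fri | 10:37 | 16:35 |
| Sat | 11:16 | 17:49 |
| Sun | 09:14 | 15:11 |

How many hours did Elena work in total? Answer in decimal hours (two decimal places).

Mon: 10:59–19:16 = 8 h 17 min; less 60 min break → 7 h 17 min
Tue: 05:17–13:37 = 8 h 20 min; less 60 min break → 7 h 20 min
Wed: 07:48–13:36 = 5 h 48 min; less 60 min break → 4 h 48 min
Thu: 10:04–19:13 = 9 h 9 min; less 60 min break → 8 h 9 min
Fri: 10:37–16:35 = 5 h 58 min; less 60 min break → 4 h 58 min
Sat: 11:16–17:49 = 6 h 33 min; less 60 min break → 5 h 33 min
Sun: 09:14–15:11 = 5 h 57 min; less 60 min break → 4 h 57 min
Total: 7 h 17 min + 7 h 20 min + 4 h 48 min + 8 h 9 min + 4 h 58 min + 5 h 33 min + 4 h 57 min = 43 h 2 min.

43.03 hours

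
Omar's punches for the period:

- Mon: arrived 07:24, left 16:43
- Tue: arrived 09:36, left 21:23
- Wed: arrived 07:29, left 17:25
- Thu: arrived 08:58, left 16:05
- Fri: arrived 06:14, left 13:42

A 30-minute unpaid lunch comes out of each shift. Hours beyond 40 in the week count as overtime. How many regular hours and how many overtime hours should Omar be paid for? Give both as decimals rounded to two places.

Mon: 07:24–16:43 = 9 h 19 min; less 30 min break → 8 h 49 min
Tue: 09:36–21:23 = 11 h 47 min; less 30 min break → 11 h 17 min
Wed: 07:29–17:25 = 9 h 56 min; less 30 min break → 9 h 26 min
Thu: 08:58–16:05 = 7 h 7 min; less 30 min break → 6 h 37 min
Fri: 06:14–13:42 = 7 h 28 min; less 30 min break → 6 h 58 min
Total worked: 43 h 7 min = 43.12 h.
Threshold 40 h → overtime 3 h 7 min, regular 40 h 0 min.

Regular 40.00 hours, overtime 3.12 hours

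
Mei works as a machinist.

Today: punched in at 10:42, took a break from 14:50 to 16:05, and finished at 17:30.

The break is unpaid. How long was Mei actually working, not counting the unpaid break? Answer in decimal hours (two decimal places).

Today: 10:42–17:30 = 6 h 48 min; less 75 min break → 5 h 33 min

5.55 hours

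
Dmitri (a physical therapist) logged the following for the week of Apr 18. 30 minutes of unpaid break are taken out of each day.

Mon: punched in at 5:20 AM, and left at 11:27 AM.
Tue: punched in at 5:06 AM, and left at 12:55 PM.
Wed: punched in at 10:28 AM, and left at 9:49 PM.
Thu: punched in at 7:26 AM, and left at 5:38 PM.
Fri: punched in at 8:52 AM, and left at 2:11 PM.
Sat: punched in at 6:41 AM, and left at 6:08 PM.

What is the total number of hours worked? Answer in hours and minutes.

Mon: 5:20 AM–11:27 AM = 6 h 7 min; less 30 min break → 5 h 37 min
Tue: 5:06 AM–12:55 PM = 7 h 49 min; less 30 min break → 7 h 19 min
Wed: 10:28 AM–9:49 PM = 11 h 21 min; less 30 min break → 10 h 51 min
Thu: 7:26 AM–5:38 PM = 10 h 12 min; less 30 min break → 9 h 42 min
Fri: 8:52 AM–2:11 PM = 5 h 19 min; less 30 min break → 4 h 49 min
Sat: 6:41 AM–6:08 PM = 11 h 27 min; less 30 min break → 10 h 57 min
Total: 5 h 37 min + 7 h 19 min + 10 h 51 min + 9 h 42 min + 4 h 49 min + 10 h 57 min = 49 h 15 min.

49 h 15 min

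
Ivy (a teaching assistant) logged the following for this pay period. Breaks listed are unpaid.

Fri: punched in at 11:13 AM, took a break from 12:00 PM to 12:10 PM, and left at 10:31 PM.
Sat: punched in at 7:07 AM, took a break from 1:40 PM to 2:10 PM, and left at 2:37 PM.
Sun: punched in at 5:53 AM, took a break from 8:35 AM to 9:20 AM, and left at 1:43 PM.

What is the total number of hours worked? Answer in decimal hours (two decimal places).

25.22 hours

Fri: 11:13 AM–10:31 PM = 11 h 18 min; less 10 min break → 11 h 8 min
Sat: 7:07 AM–2:37 PM = 7 h 30 min; less 30 min break → 7 h 0 min
Sun: 5:53 AM–1:43 PM = 7 h 50 min; less 45 min break → 7 h 5 min
Total: 11 h 8 min + 7 h 0 min + 7 h 5 min = 25 h 13 min.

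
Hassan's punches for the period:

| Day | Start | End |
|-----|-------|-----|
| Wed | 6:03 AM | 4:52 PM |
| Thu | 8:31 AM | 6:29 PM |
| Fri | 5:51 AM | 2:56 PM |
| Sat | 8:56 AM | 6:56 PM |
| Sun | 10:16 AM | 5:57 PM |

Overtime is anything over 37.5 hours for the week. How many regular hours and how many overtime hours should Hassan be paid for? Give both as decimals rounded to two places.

Wed: 6:03 AM–4:52 PM = 10 h 49 min
Thu: 8:31 AM–6:29 PM = 9 h 58 min
Fri: 5:51 AM–2:56 PM = 9 h 5 min
Sat: 8:56 AM–6:56 PM = 10 h 0 min
Sun: 10:16 AM–5:57 PM = 7 h 41 min
Total worked: 47 h 33 min = 47.55 h.
Threshold 37.5 h → overtime 10 h 3 min, regular 37 h 30 min.

Regular 37.50 hours, overtime 10.05 hours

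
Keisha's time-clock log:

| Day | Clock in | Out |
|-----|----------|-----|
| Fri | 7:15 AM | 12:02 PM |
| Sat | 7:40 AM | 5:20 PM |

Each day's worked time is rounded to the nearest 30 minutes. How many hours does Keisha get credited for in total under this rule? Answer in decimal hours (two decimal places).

Fri: 7:15 AM–12:02 PM = 4 h 47 min → rounds to 5 h 0 min
Sat: 7:40 AM–5:20 PM = 9 h 40 min → rounds to 9 h 30 min
Total credited: 14 h 30 min.

14.50 hours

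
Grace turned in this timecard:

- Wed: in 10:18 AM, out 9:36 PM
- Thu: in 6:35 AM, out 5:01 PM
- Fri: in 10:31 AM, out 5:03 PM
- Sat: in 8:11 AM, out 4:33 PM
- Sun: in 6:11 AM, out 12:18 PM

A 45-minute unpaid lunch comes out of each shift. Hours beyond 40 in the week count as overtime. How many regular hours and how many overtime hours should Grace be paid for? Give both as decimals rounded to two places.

Regular 39.00 hours, overtime 0.00 hours

Wed: 10:18 AM–9:36 PM = 11 h 18 min; less 45 min break → 10 h 33 min
Thu: 6:35 AM–5:01 PM = 10 h 26 min; less 45 min break → 9 h 41 min
Fri: 10:31 AM–5:03 PM = 6 h 32 min; less 45 min break → 5 h 47 min
Sat: 8:11 AM–4:33 PM = 8 h 22 min; less 45 min break → 7 h 37 min
Sun: 6:11 AM–12:18 PM = 6 h 7 min; less 45 min break → 5 h 22 min
Total worked: 39 h 0 min = 39.00 h.
Threshold 40 h → overtime 0 h 0 min, regular 39 h 0 min.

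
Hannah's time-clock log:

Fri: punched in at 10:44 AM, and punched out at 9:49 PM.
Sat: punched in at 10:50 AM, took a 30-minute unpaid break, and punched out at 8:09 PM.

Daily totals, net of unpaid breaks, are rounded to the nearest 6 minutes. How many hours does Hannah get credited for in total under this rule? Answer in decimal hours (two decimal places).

Fri: 10:44 AM–9:49 PM = 11 h 5 min → rounds to 11 h 6 min
Sat: 10:50 AM–8:09 PM = 9 h 19 min − 30 min = 8 h 49 min → rounds to 8 h 48 min
Total credited: 19 h 54 min.

19.90 hours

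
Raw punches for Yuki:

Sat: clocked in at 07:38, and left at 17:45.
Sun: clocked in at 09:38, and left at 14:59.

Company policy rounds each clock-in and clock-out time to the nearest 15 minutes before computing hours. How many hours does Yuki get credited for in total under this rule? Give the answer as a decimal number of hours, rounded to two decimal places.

Sat: in 07:38→07:45, out 17:45→17:45; 10 h 0 min
Sun: in 09:38→09:45, out 14:59→15:00; 5 h 15 min
Total credited: 15 h 15 min.

15.25 hours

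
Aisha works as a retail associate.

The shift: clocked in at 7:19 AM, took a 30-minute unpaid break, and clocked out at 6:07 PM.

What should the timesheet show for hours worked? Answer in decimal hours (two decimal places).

The shift: 7:19 AM–6:07 PM = 10 h 48 min; less 30 min break → 10 h 18 min

10.30 hours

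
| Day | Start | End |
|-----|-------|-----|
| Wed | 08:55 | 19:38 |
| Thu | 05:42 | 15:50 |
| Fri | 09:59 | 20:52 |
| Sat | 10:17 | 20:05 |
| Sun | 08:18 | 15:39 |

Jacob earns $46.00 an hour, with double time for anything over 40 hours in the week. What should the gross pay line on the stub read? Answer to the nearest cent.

$2657.27

Wed: 08:55–19:38 = 10 h 43 min
Thu: 05:42–15:50 = 10 h 8 min
Fri: 09:59–20:52 = 10 h 53 min
Sat: 10:17–20:05 = 9 h 48 min
Sun: 08:18–15:39 = 7 h 21 min
Total worked: 48 h 53 min = 2933 min.
Regular 40 h 0 min = 2400 min at $46.00/h; overtime 8 h 53 min = 533 min at $92.00/h.
Pay = (2400 × $46.00 + 533 × $92.00) ÷ 60 = $2657.27.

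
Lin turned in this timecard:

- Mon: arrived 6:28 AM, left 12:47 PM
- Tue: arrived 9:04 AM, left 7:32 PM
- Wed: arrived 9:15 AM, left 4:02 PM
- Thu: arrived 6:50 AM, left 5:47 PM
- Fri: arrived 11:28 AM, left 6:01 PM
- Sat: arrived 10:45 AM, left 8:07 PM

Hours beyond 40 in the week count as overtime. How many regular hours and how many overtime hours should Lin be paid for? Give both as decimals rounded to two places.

Mon: 6:28 AM–12:47 PM = 6 h 19 min
Tue: 9:04 AM–7:32 PM = 10 h 28 min
Wed: 9:15 AM–4:02 PM = 6 h 47 min
Thu: 6:50 AM–5:47 PM = 10 h 57 min
Fri: 11:28 AM–6:01 PM = 6 h 33 min
Sat: 10:45 AM–8:07 PM = 9 h 22 min
Total worked: 50 h 26 min = 50.43 h.
Threshold 40 h → overtime 10 h 26 min, regular 40 h 0 min.

Regular 40.00 hours, overtime 10.43 hours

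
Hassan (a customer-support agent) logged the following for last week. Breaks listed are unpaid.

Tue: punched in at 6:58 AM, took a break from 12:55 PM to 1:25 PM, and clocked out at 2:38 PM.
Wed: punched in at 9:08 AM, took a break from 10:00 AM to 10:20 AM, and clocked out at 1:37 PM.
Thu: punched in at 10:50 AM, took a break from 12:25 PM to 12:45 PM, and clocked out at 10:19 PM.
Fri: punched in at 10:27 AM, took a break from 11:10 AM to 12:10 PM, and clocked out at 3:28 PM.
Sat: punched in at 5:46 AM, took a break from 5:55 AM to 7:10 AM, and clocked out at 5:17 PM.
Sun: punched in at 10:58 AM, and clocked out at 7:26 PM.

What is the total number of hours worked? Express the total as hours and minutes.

45 h 13 min

Tue: 6:58 AM–2:38 PM = 7 h 40 min; less 30 min break → 7 h 10 min
Wed: 9:08 AM–1:37 PM = 4 h 29 min; less 20 min break → 4 h 9 min
Thu: 10:50 AM–10:19 PM = 11 h 29 min; less 20 min break → 11 h 9 min
Fri: 10:27 AM–3:28 PM = 5 h 1 min; less 60 min break → 4 h 1 min
Sat: 5:46 AM–5:17 PM = 11 h 31 min; less 75 min break → 10 h 16 min
Sun: 10:58 AM–7:26 PM = 8 h 28 min
Total: 7 h 10 min + 4 h 9 min + 11 h 9 min + 4 h 1 min + 10 h 16 min + 8 h 28 min = 45 h 13 min.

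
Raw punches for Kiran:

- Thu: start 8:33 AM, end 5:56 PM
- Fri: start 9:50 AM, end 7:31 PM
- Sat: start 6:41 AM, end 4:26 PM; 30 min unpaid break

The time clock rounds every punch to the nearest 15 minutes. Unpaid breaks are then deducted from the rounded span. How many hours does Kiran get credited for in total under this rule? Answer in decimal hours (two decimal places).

28.50 hours

Thu: in 8:33 AM→8:30 AM, out 5:56 PM→6:00 PM; 9 h 30 min
Fri: in 9:50 AM→9:45 AM, out 7:31 PM→7:30 PM; 9 h 45 min
Sat: in 6:41 AM→6:45 AM, out 4:26 PM→4:30 PM; 9 h 45 min − 30 min = 9 h 15 min
Total credited: 28 h 30 min.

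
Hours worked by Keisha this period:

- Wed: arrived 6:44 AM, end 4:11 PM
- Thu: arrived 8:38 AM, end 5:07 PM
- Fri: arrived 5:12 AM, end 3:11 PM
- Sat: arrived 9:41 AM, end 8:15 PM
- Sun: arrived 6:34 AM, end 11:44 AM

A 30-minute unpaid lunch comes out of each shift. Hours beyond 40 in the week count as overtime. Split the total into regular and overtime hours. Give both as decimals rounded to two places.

Regular 40.00 hours, overtime 1.15 hours

Wed: 6:44 AM–4:11 PM = 9 h 27 min; less 30 min break → 8 h 57 min
Thu: 8:38 AM–5:07 PM = 8 h 29 min; less 30 min break → 7 h 59 min
Fri: 5:12 AM–3:11 PM = 9 h 59 min; less 30 min break → 9 h 29 min
Sat: 9:41 AM–8:15 PM = 10 h 34 min; less 30 min break → 10 h 4 min
Sun: 6:34 AM–11:44 AM = 5 h 10 min; less 30 min break → 4 h 40 min
Total worked: 41 h 9 min = 41.15 h.
Threshold 40 h → overtime 1 h 9 min, regular 40 h 0 min.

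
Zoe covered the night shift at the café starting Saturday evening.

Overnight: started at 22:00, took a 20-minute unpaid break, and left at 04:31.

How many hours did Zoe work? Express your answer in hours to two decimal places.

Overnight: 22:00 → midnight = 2 h 0 min; midnight → 04:31 = 4 h 31 min; span 6 h 31 min; less 20 min break → 6 h 11 min

6.18 hours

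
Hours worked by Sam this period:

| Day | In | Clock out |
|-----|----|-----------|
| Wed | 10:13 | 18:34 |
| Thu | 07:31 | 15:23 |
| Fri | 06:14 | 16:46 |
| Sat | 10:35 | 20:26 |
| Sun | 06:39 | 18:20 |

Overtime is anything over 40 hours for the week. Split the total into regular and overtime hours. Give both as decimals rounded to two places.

Wed: 10:13–18:34 = 8 h 21 min
Thu: 07:31–15:23 = 7 h 52 min
Fri: 06:14–16:46 = 10 h 32 min
Sat: 10:35–20:26 = 9 h 51 min
Sun: 06:39–18:20 = 11 h 41 min
Total worked: 48 h 17 min = 48.28 h.
Threshold 40 h → overtime 8 h 17 min, regular 40 h 0 min.

Regular 40.00 hours, overtime 8.28 hours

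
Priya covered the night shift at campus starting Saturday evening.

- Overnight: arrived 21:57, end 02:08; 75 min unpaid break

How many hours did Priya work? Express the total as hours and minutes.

Overnight: 21:57 → midnight = 2 h 3 min; midnight → 02:08 = 2 h 8 min; span 4 h 11 min; less 75 min break → 2 h 56 min

2 h 56 min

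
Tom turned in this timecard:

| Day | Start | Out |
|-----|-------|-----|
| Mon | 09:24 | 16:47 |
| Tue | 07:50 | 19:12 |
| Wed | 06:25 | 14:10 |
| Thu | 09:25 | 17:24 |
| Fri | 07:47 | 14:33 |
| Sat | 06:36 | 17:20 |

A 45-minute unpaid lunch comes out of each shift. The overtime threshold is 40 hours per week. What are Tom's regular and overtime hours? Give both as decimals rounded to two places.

Regular 40.00 hours, overtime 7.48 hours

Mon: 09:24–16:47 = 7 h 23 min; less 45 min break → 6 h 38 min
Tue: 07:50–19:12 = 11 h 22 min; less 45 min break → 10 h 37 min
Wed: 06:25–14:10 = 7 h 45 min; less 45 min break → 7 h 0 min
Thu: 09:25–17:24 = 7 h 59 min; less 45 min break → 7 h 14 min
Fri: 07:47–14:33 = 6 h 46 min; less 45 min break → 6 h 1 min
Sat: 06:36–17:20 = 10 h 44 min; less 45 min break → 9 h 59 min
Total worked: 47 h 29 min = 47.48 h.
Threshold 40 h → overtime 7 h 29 min, regular 40 h 0 min.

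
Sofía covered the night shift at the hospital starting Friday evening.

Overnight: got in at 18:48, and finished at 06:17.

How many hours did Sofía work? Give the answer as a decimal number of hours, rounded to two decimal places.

Overnight: 18:48 → midnight = 5 h 12 min; midnight → 06:17 = 6 h 17 min; span 11 h 29 min

11.48 hours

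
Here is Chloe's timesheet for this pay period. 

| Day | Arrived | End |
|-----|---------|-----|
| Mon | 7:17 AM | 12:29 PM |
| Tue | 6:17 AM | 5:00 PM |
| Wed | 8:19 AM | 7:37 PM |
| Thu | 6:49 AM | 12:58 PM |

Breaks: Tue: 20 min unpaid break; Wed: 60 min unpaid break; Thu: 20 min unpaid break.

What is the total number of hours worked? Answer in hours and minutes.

Mon: 7:17 AM–12:29 PM = 5 h 12 min
Tue: 6:17 AM–5:00 PM = 10 h 43 min; less 20 min break → 10 h 23 min
Wed: 8:19 AM–7:37 PM = 11 h 18 min; less 60 min break → 10 h 18 min
Thu: 6:49 AM–12:58 PM = 6 h 9 min; less 20 min break → 5 h 49 min
Total: 5 h 12 min + 10 h 23 min + 10 h 18 min + 5 h 49 min = 31 h 42 min.

31 h 42 min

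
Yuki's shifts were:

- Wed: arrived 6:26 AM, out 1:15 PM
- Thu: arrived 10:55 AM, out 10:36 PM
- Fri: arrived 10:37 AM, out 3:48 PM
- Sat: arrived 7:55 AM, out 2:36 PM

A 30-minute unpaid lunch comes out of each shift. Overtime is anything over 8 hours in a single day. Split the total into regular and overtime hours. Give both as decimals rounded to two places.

Regular 25.18 hours, overtime 3.18 hours

Wed: 6:26 AM–1:15 PM = 6 h 49 min; less 30 min break → 6 h 19 min
Thu: 10:55 AM–10:36 PM = 11 h 41 min; less 30 min break → 11 h 11 min
Fri: 10:37 AM–3:48 PM = 5 h 11 min; less 30 min break → 4 h 41 min
Sat: 7:55 AM–2:36 PM = 6 h 41 min; less 30 min break → 6 h 11 min
Wed reg 6 h 19 min / OT 0 h 0 min; Thu reg 8 h 0 min / OT 3 h 11 min; Fri reg 4 h 41 min / OT 0 h 0 min; Sat reg 6 h 11 min / OT 0 h 0 min.
Totals: regular 25 h 11 min, overtime 3 h 11 min.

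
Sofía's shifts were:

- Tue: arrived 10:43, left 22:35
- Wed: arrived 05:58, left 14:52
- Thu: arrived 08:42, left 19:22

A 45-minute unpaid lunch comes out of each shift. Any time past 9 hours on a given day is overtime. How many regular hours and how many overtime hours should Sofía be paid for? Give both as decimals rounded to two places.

Tue: 10:43–22:35 = 11 h 52 min; less 45 min break → 11 h 7 min
Wed: 05:58–14:52 = 8 h 54 min; less 45 min break → 8 h 9 min
Thu: 08:42–19:22 = 10 h 40 min; less 45 min break → 9 h 55 min
Tue reg 9 h 0 min / OT 2 h 7 min; Wed reg 8 h 9 min / OT 0 h 0 min; Thu reg 9 h 0 min / OT 0 h 55 min.
Totals: regular 26 h 9 min, overtime 3 h 2 min.

Regular 26.15 hours, overtime 3.03 hours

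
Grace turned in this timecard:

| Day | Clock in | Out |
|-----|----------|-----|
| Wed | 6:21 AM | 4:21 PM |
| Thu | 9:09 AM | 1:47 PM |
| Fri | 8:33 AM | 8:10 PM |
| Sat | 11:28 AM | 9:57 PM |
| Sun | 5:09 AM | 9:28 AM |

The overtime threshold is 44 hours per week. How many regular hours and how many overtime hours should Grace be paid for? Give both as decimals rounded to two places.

Regular 41.05 hours, overtime 0.00 hours

Wed: 6:21 AM–4:21 PM = 10 h 0 min
Thu: 9:09 AM–1:47 PM = 4 h 38 min
Fri: 8:33 AM–8:10 PM = 11 h 37 min
Sat: 11:28 AM–9:57 PM = 10 h 29 min
Sun: 5:09 AM–9:28 AM = 4 h 19 min
Total worked: 41 h 3 min = 41.05 h.
Threshold 44 h → overtime 0 h 0 min, regular 41 h 3 min.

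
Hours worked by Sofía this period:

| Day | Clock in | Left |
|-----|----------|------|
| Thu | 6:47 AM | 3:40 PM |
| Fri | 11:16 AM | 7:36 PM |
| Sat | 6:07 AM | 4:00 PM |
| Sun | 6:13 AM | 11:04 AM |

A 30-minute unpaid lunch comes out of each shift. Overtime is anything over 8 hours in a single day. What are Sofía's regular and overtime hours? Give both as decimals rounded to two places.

Thu: 6:47 AM–3:40 PM = 8 h 53 min; less 30 min break → 8 h 23 min
Fri: 11:16 AM–7:36 PM = 8 h 20 min; less 30 min break → 7 h 50 min
Sat: 6:07 AM–4:00 PM = 9 h 53 min; less 30 min break → 9 h 23 min
Sun: 6:13 AM–11:04 AM = 4 h 51 min; less 30 min break → 4 h 21 min
Thu reg 8 h 0 min / OT 0 h 23 min; Fri reg 7 h 50 min / OT 0 h 0 min; Sat reg 8 h 0 min / OT 1 h 23 min; Sun reg 4 h 21 min / OT 0 h 0 min.
Totals: regular 28 h 11 min, overtime 1 h 46 min.

Regular 28.18 hours, overtime 1.77 hours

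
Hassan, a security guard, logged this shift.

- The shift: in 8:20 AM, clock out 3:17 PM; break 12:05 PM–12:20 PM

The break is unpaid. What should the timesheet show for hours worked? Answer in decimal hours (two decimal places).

The shift: 8:20 AM–3:17 PM = 6 h 57 min; less 15 min break → 6 h 42 min

6.70 hours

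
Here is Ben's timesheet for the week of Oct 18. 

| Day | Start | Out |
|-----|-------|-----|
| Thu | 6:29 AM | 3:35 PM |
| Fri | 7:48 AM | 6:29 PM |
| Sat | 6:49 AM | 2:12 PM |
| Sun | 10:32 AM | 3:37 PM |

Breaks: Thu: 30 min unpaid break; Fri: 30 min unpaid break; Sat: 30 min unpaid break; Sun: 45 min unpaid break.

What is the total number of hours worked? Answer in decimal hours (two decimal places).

30.00 hours

Thu: 6:29 AM–3:35 PM = 9 h 6 min; less 30 min break → 8 h 36 min
Fri: 7:48 AM–6:29 PM = 10 h 41 min; less 30 min break → 10 h 11 min
Sat: 6:49 AM–2:12 PM = 7 h 23 min; less 30 min break → 6 h 53 min
Sun: 10:32 AM–3:37 PM = 5 h 5 min; less 45 min break → 4 h 20 min
Total: 8 h 36 min + 10 h 11 min + 6 h 53 min + 4 h 20 min = 30 h 0 min.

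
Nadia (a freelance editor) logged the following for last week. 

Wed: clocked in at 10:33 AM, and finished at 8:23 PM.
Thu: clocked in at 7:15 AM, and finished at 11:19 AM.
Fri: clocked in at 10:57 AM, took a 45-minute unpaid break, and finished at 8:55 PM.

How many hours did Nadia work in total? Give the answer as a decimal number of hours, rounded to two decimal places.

Wed: 10:33 AM–8:23 PM = 9 h 50 min
Thu: 7:15 AM–11:19 AM = 4 h 4 min
Fri: 10:57 AM–8:55 PM = 9 h 58 min; less 45 min break → 9 h 13 min
Total: 9 h 50 min + 4 h 4 min + 9 h 13 min = 23 h 7 min.

23.12 hours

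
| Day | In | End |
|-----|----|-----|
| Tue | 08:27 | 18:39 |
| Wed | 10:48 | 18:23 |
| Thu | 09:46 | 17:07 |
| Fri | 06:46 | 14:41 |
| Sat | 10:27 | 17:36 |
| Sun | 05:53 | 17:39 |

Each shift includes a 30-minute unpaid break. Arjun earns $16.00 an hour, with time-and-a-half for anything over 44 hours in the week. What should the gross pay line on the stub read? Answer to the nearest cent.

Tue: 08:27–18:39 = 10 h 12 min; less 30 min break → 9 h 42 min
Wed: 10:48–18:23 = 7 h 35 min; less 30 min break → 7 h 5 min
Thu: 09:46–17:07 = 7 h 21 min; less 30 min break → 6 h 51 min
Fri: 06:46–14:41 = 7 h 55 min; less 30 min break → 7 h 25 min
Sat: 10:27–17:36 = 7 h 9 min; less 30 min break → 6 h 39 min
Sun: 05:53–17:39 = 11 h 46 min; less 30 min break → 11 h 16 min
Total worked: 48 h 58 min = 2938 min.
Regular 44 h 0 min = 2640 min at $16.00/h; overtime 4 h 58 min = 298 min at $24.00/h.
Pay = (2640 × $16.00 + 298 × $24.00) ÷ 60 = $823.20.

$823.20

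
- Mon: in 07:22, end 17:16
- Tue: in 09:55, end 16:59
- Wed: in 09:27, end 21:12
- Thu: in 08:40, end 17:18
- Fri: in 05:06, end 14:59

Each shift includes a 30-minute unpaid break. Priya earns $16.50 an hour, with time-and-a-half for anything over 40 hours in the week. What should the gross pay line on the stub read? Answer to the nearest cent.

Mon: 07:22–17:16 = 9 h 54 min; less 30 min break → 9 h 24 min
Tue: 09:55–16:59 = 7 h 4 min; less 30 min break → 6 h 34 min
Wed: 09:27–21:12 = 11 h 45 min; less 30 min break → 11 h 15 min
Thu: 08:40–17:18 = 8 h 38 min; less 30 min break → 8 h 8 min
Fri: 05:06–14:59 = 9 h 53 min; less 30 min break → 9 h 23 min
Total worked: 44 h 44 min = 2684 min.
Regular 40 h 0 min = 2400 min at $16.50/h; overtime 4 h 44 min = 284 min at $24.75/h.
Pay = (2400 × $16.50 + 284 × $24.75) ÷ 60 = $777.15.

$777.15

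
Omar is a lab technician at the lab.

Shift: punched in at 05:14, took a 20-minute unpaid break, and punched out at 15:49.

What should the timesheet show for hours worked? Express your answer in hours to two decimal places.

Shift: 05:14–15:49 = 10 h 35 min; less 20 min break → 10 h 15 min

10.25 hours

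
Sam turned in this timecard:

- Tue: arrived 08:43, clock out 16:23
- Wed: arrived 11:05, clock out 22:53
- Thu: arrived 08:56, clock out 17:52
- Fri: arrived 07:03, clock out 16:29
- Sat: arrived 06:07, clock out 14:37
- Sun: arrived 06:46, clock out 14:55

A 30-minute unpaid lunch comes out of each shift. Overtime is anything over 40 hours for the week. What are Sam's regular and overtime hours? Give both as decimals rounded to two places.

Regular 40.00 hours, overtime 11.48 hours

Tue: 08:43–16:23 = 7 h 40 min; less 30 min break → 7 h 10 min
Wed: 11:05–22:53 = 11 h 48 min; less 30 min break → 11 h 18 min
Thu: 08:56–17:52 = 8 h 56 min; less 30 min break → 8 h 26 min
Fri: 07:03–16:29 = 9 h 26 min; less 30 min break → 8 h 56 min
Sat: 06:07–14:37 = 8 h 30 min; less 30 min break → 8 h 0 min
Sun: 06:46–14:55 = 8 h 9 min; less 30 min break → 7 h 39 min
Total worked: 51 h 29 min = 51.48 h.
Threshold 40 h → overtime 11 h 29 min, regular 40 h 0 min.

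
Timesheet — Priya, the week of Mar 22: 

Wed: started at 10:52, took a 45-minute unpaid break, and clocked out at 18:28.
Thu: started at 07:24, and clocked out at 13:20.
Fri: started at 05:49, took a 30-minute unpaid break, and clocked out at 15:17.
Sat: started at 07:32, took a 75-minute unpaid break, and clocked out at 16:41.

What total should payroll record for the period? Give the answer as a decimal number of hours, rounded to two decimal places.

29.65 hours

Wed: 10:52–18:28 = 7 h 36 min; less 45 min break → 6 h 51 min
Thu: 07:24–13:20 = 5 h 56 min
Fri: 05:49–15:17 = 9 h 28 min; less 30 min break → 8 h 58 min
Sat: 07:32–16:41 = 9 h 9 min; less 75 min break → 7 h 54 min
Total: 6 h 51 min + 5 h 56 min + 8 h 58 min + 7 h 54 min = 29 h 39 min.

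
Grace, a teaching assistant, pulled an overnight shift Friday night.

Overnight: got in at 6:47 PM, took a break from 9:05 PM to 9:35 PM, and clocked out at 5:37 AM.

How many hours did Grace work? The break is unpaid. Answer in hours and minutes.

10 h 20 min

Overnight: 6:47 PM → midnight = 5 h 13 min; midnight → 5:37 AM = 5 h 37 min; span 10 h 50 min; less 30 min break → 10 h 20 min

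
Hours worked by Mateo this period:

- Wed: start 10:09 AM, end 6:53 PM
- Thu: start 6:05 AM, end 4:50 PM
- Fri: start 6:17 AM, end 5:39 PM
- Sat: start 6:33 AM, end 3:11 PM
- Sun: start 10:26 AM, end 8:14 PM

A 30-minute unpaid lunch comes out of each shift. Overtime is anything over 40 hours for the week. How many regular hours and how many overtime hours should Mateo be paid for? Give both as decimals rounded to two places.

Regular 40.00 hours, overtime 6.78 hours

Wed: 10:09 AM–6:53 PM = 8 h 44 min; less 30 min break → 8 h 14 min
Thu: 6:05 AM–4:50 PM = 10 h 45 min; less 30 min break → 10 h 15 min
Fri: 6:17 AM–5:39 PM = 11 h 22 min; less 30 min break → 10 h 52 min
Sat: 6:33 AM–3:11 PM = 8 h 38 min; less 30 min break → 8 h 8 min
Sun: 10:26 AM–8:14 PM = 9 h 48 min; less 30 min break → 9 h 18 min
Total worked: 46 h 47 min = 46.78 h.
Threshold 40 h → overtime 6 h 47 min, regular 40 h 0 min.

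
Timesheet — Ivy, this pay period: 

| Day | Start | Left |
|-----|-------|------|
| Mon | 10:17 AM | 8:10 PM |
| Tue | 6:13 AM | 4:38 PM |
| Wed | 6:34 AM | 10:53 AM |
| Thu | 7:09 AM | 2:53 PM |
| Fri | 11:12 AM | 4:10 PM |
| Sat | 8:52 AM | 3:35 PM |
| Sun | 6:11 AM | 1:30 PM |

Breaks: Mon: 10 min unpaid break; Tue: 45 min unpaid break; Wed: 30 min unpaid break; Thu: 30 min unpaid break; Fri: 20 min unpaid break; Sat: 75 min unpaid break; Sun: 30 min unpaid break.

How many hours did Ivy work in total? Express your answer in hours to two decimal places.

47.35 hours

Mon: 10:17 AM–8:10 PM = 9 h 53 min; less 10 min break → 9 h 43 min
Tue: 6:13 AM–4:38 PM = 10 h 25 min; less 45 min break → 9 h 40 min
Wed: 6:34 AM–10:53 AM = 4 h 19 min; less 30 min break → 3 h 49 min
Thu: 7:09 AM–2:53 PM = 7 h 44 min; less 30 min break → 7 h 14 min
Fri: 11:12 AM–4:10 PM = 4 h 58 min; less 20 min break → 4 h 38 min
Sat: 8:52 AM–3:35 PM = 6 h 43 min; less 75 min break → 5 h 28 min
Sun: 6:11 AM–1:30 PM = 7 h 19 min; less 30 min break → 6 h 49 min
Total: 9 h 43 min + 9 h 40 min + 3 h 49 min + 7 h 14 min + 4 h 38 min + 5 h 28 min + 6 h 49 min = 47 h 21 min.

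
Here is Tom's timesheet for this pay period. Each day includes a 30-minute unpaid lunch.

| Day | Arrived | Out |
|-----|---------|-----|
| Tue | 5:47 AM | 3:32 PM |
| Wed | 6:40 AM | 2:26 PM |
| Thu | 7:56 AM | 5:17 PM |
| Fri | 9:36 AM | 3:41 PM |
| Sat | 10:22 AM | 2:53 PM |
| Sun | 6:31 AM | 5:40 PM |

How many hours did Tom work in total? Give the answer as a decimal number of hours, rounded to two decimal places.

45.62 hours

Tue: 5:47 AM–3:32 PM = 9 h 45 min; less 30 min break → 9 h 15 min
Wed: 6:40 AM–2:26 PM = 7 h 46 min; less 30 min break → 7 h 16 min
Thu: 7:56 AM–5:17 PM = 9 h 21 min; less 30 min break → 8 h 51 min
Fri: 9:36 AM–3:41 PM = 6 h 5 min; less 30 min break → 5 h 35 min
Sat: 10:22 AM–2:53 PM = 4 h 31 min; less 30 min break → 4 h 1 min
Sun: 6:31 AM–5:40 PM = 11 h 9 min; less 30 min break → 10 h 39 min
Total: 9 h 15 min + 7 h 16 min + 8 h 51 min + 5 h 35 min + 4 h 1 min + 10 h 39 min = 45 h 37 min.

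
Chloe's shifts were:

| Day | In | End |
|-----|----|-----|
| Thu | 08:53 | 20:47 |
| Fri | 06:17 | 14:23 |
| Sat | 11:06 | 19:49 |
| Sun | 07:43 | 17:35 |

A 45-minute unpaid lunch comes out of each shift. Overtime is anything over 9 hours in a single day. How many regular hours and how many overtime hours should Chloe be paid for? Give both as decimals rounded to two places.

Thu: 08:53–20:47 = 11 h 54 min; less 45 min break → 11 h 9 min
Fri: 06:17–14:23 = 8 h 6 min; less 45 min break → 7 h 21 min
Sat: 11:06–19:49 = 8 h 43 min; less 45 min break → 7 h 58 min
Sun: 07:43–17:35 = 9 h 52 min; less 45 min break → 9 h 7 min
Thu reg 9 h 0 min / OT 2 h 9 min; Fri reg 7 h 21 min / OT 0 h 0 min; Sat reg 7 h 58 min / OT 0 h 0 min; Sun reg 9 h 0 min / OT 0 h 7 min.
Totals: regular 33 h 19 min, overtime 2 h 16 min.

Regular 33.32 hours, overtime 2.27 hours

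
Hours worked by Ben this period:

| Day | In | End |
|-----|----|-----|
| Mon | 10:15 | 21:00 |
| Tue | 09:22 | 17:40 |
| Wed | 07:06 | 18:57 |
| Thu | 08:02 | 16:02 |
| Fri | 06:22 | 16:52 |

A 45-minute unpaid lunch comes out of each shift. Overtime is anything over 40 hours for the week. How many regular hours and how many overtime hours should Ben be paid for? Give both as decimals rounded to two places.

Mon: 10:15–21:00 = 10 h 45 min; less 45 min break → 10 h 0 min
Tue: 09:22–17:40 = 8 h 18 min; less 45 min break → 7 h 33 min
Wed: 07:06–18:57 = 11 h 51 min; less 45 min break → 11 h 6 min
Thu: 08:02–16:02 = 8 h 0 min; less 45 min break → 7 h 15 min
Fri: 06:22–16:52 = 10 h 30 min; less 45 min break → 9 h 45 min
Total worked: 45 h 39 min = 45.65 h.
Threshold 40 h → overtime 5 h 39 min, regular 40 h 0 min.

Regular 40.00 hours, overtime 5.65 hours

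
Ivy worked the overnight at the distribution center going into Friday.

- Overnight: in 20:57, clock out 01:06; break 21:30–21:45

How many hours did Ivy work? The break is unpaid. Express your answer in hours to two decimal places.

3.90 hours

Overnight: 20:57 → midnight = 3 h 3 min; midnight → 01:06 = 1 h 6 min; span 4 h 9 min; less 15 min break → 3 h 54 min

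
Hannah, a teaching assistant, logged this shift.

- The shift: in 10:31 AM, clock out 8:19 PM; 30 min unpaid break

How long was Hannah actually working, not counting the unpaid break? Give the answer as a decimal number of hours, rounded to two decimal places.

The shift: 10:31 AM–8:19 PM = 9 h 48 min; less 30 min break → 9 h 18 min

9.30 hours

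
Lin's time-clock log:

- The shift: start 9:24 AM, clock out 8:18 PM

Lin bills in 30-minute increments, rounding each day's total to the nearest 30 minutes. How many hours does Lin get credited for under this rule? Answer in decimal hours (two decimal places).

The shift: 9:24 AM–8:18 PM = 10 h 54 min → rounds to 11 h 0 min

11.00 hours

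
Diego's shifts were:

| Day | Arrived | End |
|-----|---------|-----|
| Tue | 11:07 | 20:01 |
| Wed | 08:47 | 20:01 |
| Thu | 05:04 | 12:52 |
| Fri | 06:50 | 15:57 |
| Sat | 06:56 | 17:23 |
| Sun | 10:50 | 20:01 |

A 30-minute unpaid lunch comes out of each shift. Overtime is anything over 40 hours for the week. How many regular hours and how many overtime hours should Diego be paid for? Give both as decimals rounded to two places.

Regular 40.00 hours, overtime 13.68 hours

Tue: 11:07–20:01 = 8 h 54 min; less 30 min break → 8 h 24 min
Wed: 08:47–20:01 = 11 h 14 min; less 30 min break → 10 h 44 min
Thu: 05:04–12:52 = 7 h 48 min; less 30 min break → 7 h 18 min
Fri: 06:50–15:57 = 9 h 7 min; less 30 min break → 8 h 37 min
Sat: 06:56–17:23 = 10 h 27 min; less 30 min break → 9 h 57 min
Sun: 10:50–20:01 = 9 h 11 min; less 30 min break → 8 h 41 min
Total worked: 53 h 41 min = 53.68 h.
Threshold 40 h → overtime 13 h 41 min, regular 40 h 0 min.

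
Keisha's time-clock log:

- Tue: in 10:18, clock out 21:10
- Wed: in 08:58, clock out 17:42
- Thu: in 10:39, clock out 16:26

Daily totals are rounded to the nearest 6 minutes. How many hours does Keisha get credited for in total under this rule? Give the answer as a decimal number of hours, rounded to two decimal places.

Tue: 10:18–21:10 = 10 h 52 min → rounds to 10 h 54 min
Wed: 08:58–17:42 = 8 h 44 min → rounds to 8 h 42 min
Thu: 10:39–16:26 = 5 h 47 min → rounds to 5 h 48 min
Total credited: 25 h 24 min.

25.40 hours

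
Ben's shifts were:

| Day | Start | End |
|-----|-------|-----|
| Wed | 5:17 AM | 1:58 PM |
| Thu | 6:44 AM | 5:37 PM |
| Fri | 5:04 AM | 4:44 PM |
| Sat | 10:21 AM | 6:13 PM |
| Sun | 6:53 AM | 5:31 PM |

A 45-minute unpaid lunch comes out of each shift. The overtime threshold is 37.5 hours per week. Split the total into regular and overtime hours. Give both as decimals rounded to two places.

Regular 37.50 hours, overtime 8.48 hours

Wed: 5:17 AM–1:58 PM = 8 h 41 min; less 45 min break → 7 h 56 min
Thu: 6:44 AM–5:37 PM = 10 h 53 min; less 45 min break → 10 h 8 min
Fri: 5:04 AM–4:44 PM = 11 h 40 min; less 45 min break → 10 h 55 min
Sat: 10:21 AM–6:13 PM = 7 h 52 min; less 45 min break → 7 h 7 min
Sun: 6:53 AM–5:31 PM = 10 h 38 min; less 45 min break → 9 h 53 min
Total worked: 45 h 59 min = 45.98 h.
Threshold 37.5 h → overtime 8 h 29 min, regular 37 h 30 min.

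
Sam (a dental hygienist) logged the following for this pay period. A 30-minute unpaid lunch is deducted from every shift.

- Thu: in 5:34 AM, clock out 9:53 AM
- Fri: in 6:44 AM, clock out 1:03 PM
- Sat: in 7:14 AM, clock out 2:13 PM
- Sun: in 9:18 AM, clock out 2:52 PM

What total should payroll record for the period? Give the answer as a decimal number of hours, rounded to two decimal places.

Thu: 5:34 AM–9:53 AM = 4 h 19 min; less 30 min break → 3 h 49 min
Fri: 6:44 AM–1:03 PM = 6 h 19 min; less 30 min break → 5 h 49 min
Sat: 7:14 AM–2:13 PM = 6 h 59 min; less 30 min break → 6 h 29 min
Sun: 9:18 AM–2:52 PM = 5 h 34 min; less 30 min break → 5 h 4 min
Total: 3 h 49 min + 5 h 49 min + 6 h 29 min + 5 h 4 min = 21 h 11 min.

21.18 hours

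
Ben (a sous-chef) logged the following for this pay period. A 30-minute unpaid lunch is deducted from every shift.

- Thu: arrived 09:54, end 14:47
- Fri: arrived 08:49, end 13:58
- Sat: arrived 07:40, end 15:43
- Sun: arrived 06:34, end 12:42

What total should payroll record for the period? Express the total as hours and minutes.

Thu: 09:54–14:47 = 4 h 53 min; less 30 min break → 4 h 23 min
Fri: 08:49–13:58 = 5 h 9 min; less 30 min break → 4 h 39 min
Sat: 07:40–15:43 = 8 h 3 min; less 30 min break → 7 h 33 min
Sun: 06:34–12:42 = 6 h 8 min; less 30 min break → 5 h 38 min
Total: 4 h 23 min + 4 h 39 min + 7 h 33 min + 5 h 38 min = 22 h 13 min.

22 h 13 min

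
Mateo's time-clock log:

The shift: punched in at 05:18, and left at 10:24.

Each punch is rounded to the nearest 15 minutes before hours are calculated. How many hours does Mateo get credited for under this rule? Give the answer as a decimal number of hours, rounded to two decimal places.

5.25 hours

The shift: in 05:18→05:15, out 10:24→10:30; 5 h 15 min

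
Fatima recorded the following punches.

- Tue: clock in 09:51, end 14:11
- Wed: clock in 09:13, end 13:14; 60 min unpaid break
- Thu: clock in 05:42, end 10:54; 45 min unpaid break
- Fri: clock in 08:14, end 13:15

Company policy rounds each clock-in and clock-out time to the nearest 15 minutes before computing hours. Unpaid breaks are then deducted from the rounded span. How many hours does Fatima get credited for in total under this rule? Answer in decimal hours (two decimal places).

Tue: in 09:51→09:45, out 14:11→14:15; 4 h 30 min
Wed: in 09:13→09:15, out 13:14→13:15; 4 h 0 min − 60 min = 3 h 0 min
Thu: in 05:42→05:45, out 10:54→11:00; 5 h 15 min − 45 min = 4 h 30 min
Fri: in 08:14→08:15, out 13:15→13:15; 5 h 0 min
Total credited: 17 h 0 min.

17.00 hours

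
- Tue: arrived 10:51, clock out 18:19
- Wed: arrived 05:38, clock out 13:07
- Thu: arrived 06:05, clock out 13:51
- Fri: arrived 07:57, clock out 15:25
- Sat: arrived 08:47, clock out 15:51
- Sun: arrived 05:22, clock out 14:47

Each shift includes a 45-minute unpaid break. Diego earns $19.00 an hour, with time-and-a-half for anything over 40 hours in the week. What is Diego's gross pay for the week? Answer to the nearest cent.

Tue: 10:51–18:19 = 7 h 28 min; less 45 min break → 6 h 43 min
Wed: 05:38–13:07 = 7 h 29 min; less 45 min break → 6 h 44 min
Thu: 06:05–13:51 = 7 h 46 min; less 45 min break → 7 h 1 min
Fri: 07:57–15:25 = 7 h 28 min; less 45 min break → 6 h 43 min
Sat: 08:47–15:51 = 7 h 4 min; less 45 min break → 6 h 19 min
Sun: 05:22–14:47 = 9 h 25 min; less 45 min break → 8 h 40 min
Total worked: 42 h 10 min = 2530 min.
Regular 40 h 0 min = 2400 min at $19.00/h; overtime 2 h 10 min = 130 min at $28.50/h.
Pay = (2400 × $19.00 + 130 × $28.50) ÷ 60 = $821.75.

$821.75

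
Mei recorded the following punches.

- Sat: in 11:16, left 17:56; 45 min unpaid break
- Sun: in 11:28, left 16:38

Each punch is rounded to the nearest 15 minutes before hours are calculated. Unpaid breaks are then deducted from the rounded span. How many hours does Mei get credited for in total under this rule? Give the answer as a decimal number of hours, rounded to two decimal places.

Sat: in 11:16→11:15, out 17:56→18:00; 6 h 45 min − 45 min = 6 h 0 min
Sun: in 11:28→11:30, out 16:38→16:45; 5 h 15 min
Total credited: 11 h 15 min.

11.25 hours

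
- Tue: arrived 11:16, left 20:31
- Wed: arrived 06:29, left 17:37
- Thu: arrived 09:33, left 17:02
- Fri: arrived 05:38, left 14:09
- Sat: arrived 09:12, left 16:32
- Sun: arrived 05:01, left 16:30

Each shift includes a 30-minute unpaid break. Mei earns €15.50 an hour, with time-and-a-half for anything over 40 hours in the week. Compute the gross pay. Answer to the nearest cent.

Tue: 11:16–20:31 = 9 h 15 min; less 30 min break → 8 h 45 min
Wed: 06:29–17:37 = 11 h 8 min; less 30 min break → 10 h 38 min
Thu: 09:33–17:02 = 7 h 29 min; less 30 min break → 6 h 59 min
Fri: 05:38–14:09 = 8 h 31 min; less 30 min break → 8 h 1 min
Sat: 09:12–16:32 = 7 h 20 min; less 30 min break → 6 h 50 min
Sun: 05:01–16:30 = 11 h 29 min; less 30 min break → 10 h 59 min
Total worked: 52 h 12 min = 3132 min.
Regular 40 h 0 min = 2400 min at €15.50/h; overtime 12 h 12 min = 732 min at €23.25/h.
Pay = (2400 × €15.50 + 732 × €23.25) ÷ 60 = €903.65.

€903.65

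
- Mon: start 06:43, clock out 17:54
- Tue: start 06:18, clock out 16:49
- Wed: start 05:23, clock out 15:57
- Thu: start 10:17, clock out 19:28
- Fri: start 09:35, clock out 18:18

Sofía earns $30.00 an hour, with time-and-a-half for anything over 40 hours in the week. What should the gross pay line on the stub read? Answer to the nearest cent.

Mon: 06:43–17:54 = 11 h 11 min
Tue: 06:18–16:49 = 10 h 31 min
Wed: 05:23–15:57 = 10 h 34 min
Thu: 10:17–19:28 = 9 h 11 min
Fri: 09:35–18:18 = 8 h 43 min
Total worked: 50 h 10 min = 3010 min.
Regular 40 h 0 min = 2400 min at $30.00/h; overtime 10 h 10 min = 610 min at $45.00/h.
Pay = (2400 × $30.00 + 610 × $45.00) ÷ 60 = $1657.50.

$1657.50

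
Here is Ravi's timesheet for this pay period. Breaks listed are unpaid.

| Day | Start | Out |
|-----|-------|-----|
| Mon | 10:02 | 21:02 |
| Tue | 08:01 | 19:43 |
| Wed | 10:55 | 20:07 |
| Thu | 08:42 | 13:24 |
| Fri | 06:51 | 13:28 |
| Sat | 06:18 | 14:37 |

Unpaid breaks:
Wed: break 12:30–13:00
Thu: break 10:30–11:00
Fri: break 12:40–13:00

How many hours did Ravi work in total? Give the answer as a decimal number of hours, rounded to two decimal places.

Mon: 10:02–21:02 = 11 h 0 min
Tue: 08:01–19:43 = 11 h 42 min
Wed: 10:55–20:07 = 9 h 12 min; less 30 min break → 8 h 42 min
Thu: 08:42–13:24 = 4 h 42 min; less 30 min break → 4 h 12 min
Fri: 06:51–13:28 = 6 h 37 min; less 20 min break → 6 h 17 min
Sat: 06:18–14:37 = 8 h 19 min
Total: 11 h 0 min + 11 h 42 min + 8 h 42 min + 4 h 12 min + 6 h 17 min + 8 h 19 min = 50 h 12 min.

50.20 hours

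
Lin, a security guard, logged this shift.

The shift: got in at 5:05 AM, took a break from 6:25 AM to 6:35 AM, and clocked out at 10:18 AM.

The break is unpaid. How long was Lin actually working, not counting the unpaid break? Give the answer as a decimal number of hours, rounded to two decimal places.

5.05 hours

The shift: 5:05 AM–10:18 AM = 5 h 13 min; less 10 min break → 5 h 3 min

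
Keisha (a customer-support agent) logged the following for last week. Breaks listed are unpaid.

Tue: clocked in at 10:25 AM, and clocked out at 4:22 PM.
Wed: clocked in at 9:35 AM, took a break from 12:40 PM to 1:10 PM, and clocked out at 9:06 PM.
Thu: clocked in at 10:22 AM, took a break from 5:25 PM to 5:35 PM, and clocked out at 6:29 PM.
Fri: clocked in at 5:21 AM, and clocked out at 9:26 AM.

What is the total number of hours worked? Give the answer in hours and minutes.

Tue: 10:25 AM–4:22 PM = 5 h 57 min
Wed: 9:35 AM–9:06 PM = 11 h 31 min; less 30 min break → 11 h 1 min
Thu: 10:22 AM–6:29 PM = 8 h 7 min; less 10 min break → 7 h 57 min
Fri: 5:21 AM–9:26 AM = 4 h 5 min
Total: 5 h 57 min + 11 h 1 min + 7 h 57 min + 4 h 5 min = 29 h 0 min.

29 h 0 min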